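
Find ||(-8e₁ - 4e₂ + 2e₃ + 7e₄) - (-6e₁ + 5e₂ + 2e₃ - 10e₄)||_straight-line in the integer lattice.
19.3391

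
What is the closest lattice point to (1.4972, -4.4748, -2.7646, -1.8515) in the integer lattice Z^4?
(1, -4, -3, -2)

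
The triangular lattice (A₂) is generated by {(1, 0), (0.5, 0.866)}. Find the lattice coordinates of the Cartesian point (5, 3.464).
3b₁ + 4b₂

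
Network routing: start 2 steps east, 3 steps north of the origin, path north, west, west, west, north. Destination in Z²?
(-1, 5)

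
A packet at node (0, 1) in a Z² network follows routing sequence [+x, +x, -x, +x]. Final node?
(2, 1)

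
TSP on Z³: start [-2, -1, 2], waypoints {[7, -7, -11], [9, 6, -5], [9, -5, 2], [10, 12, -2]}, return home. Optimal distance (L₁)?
92
(one optimal route: (-2, -1, 2) → (9, -5, 2) → (7, -7, -11) → (9, 6, -5) → (10, 12, -2) → (-2, -1, 2))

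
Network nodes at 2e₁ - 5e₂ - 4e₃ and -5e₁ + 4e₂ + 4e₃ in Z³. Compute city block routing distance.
24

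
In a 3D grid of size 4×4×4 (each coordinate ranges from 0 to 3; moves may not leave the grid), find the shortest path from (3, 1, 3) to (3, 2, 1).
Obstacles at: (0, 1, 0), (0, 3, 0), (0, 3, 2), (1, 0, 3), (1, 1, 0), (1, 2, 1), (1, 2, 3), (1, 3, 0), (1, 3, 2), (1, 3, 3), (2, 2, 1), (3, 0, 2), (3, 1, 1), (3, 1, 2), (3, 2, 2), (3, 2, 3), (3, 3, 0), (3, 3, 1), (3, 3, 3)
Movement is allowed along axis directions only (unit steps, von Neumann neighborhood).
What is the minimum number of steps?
7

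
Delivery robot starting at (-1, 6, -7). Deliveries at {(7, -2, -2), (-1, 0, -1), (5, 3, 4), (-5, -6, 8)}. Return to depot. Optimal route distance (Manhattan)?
88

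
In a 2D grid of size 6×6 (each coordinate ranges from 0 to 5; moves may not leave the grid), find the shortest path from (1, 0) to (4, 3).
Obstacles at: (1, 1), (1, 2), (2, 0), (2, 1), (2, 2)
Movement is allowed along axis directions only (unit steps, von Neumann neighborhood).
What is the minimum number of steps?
8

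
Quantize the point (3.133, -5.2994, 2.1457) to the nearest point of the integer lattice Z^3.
(3, -5, 2)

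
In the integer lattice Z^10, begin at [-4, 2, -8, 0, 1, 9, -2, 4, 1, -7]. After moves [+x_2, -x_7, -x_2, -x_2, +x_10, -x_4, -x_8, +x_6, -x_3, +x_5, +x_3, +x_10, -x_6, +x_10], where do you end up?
(-4, 1, -8, -1, 2, 9, -3, 3, 1, -4)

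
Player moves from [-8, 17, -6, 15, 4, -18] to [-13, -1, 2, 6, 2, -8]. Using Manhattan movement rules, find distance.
52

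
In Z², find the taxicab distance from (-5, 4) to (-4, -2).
7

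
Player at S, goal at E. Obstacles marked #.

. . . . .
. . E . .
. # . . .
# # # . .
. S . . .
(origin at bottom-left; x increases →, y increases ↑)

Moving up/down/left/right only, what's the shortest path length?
6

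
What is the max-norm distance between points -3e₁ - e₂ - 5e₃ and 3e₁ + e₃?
6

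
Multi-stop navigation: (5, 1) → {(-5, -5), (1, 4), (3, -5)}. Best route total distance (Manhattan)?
26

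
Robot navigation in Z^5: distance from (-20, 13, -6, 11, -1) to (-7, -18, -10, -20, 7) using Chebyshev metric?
31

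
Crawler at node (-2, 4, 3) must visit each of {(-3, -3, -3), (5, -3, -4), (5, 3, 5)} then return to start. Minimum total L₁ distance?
48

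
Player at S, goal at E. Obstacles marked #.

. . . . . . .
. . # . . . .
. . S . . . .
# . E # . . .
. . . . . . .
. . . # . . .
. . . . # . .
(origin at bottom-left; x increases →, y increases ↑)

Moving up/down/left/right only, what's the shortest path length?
1
(one shortest path: (2, 4) → (2, 3))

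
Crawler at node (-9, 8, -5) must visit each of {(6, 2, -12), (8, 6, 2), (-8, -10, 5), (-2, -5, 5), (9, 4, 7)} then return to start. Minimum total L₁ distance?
118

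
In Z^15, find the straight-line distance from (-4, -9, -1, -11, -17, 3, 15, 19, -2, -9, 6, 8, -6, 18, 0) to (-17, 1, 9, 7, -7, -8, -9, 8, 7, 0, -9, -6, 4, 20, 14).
49.94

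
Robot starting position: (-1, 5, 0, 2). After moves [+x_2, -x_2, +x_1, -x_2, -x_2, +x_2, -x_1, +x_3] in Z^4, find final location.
(-1, 4, 1, 2)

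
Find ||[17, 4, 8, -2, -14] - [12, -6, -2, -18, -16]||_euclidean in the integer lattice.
22.0227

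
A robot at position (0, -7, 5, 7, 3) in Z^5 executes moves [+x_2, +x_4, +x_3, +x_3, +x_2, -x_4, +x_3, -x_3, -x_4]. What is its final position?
(0, -5, 7, 6, 3)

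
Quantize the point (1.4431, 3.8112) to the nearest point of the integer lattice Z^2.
(1, 4)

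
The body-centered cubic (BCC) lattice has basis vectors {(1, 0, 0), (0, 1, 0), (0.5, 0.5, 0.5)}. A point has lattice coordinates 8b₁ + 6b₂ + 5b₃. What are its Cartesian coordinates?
(10.5, 8.5, 2.5)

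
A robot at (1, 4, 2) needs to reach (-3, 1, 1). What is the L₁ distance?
8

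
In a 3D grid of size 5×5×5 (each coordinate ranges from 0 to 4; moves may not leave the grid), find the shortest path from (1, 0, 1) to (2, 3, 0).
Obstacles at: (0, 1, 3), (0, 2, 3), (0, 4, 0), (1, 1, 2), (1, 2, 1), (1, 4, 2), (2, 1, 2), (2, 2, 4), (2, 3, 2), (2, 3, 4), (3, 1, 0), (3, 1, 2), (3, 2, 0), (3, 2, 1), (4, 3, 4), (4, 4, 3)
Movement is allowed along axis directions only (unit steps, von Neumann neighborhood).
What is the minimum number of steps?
5
(one shortest path: (1, 0, 1) → (2, 0, 1) → (2, 1, 1) → (2, 2, 1) → (2, 3, 1) → (2, 3, 0))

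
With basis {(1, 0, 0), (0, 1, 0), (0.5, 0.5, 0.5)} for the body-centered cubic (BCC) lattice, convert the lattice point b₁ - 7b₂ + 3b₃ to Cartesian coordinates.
(2.5, -5.5, 1.5)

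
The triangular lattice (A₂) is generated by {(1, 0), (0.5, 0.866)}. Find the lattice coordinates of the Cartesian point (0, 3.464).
-2b₁ + 4b₂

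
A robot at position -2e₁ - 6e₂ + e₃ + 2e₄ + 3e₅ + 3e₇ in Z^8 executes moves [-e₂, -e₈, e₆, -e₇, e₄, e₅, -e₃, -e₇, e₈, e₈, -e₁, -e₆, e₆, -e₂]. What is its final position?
(-3, -8, 0, 3, 4, 1, 1, 1)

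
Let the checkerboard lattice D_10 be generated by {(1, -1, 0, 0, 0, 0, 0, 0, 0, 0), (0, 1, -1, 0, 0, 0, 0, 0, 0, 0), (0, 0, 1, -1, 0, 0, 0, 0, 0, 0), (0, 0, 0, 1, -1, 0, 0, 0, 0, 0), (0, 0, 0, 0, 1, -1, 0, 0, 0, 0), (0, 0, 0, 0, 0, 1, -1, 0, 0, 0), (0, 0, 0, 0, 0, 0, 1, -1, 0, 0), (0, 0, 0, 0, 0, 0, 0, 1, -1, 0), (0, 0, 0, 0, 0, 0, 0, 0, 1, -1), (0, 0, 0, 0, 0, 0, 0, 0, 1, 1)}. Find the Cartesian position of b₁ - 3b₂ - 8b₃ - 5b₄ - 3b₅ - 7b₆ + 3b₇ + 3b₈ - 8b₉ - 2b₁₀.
(1, -4, -5, 3, 2, -4, 10, 0, -13, 6)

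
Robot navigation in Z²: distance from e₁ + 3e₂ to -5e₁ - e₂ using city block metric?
10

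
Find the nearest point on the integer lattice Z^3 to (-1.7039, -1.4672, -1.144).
(-2, -1, -1)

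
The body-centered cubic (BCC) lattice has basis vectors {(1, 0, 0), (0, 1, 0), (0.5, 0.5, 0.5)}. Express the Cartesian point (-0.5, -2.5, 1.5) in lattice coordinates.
-2b₁ - 4b₂ + 3b₃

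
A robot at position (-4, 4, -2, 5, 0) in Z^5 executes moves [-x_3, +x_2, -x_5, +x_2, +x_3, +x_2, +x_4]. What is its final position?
(-4, 7, -2, 6, -1)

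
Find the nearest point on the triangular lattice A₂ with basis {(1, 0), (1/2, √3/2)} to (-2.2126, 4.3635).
(-2.5, 4.33)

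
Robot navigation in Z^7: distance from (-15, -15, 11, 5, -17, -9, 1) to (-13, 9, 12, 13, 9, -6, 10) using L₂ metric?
37.5633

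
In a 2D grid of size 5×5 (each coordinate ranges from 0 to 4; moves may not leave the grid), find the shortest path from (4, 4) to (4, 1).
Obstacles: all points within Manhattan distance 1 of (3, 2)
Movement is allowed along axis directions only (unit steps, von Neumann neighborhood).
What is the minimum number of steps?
11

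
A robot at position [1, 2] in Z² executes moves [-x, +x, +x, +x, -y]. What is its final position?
(3, 1)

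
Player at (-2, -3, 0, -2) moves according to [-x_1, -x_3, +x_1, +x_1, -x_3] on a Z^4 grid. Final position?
(-1, -3, -2, -2)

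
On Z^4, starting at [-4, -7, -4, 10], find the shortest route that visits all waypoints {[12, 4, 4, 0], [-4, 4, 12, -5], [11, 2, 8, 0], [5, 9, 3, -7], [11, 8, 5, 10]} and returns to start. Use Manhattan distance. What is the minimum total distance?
152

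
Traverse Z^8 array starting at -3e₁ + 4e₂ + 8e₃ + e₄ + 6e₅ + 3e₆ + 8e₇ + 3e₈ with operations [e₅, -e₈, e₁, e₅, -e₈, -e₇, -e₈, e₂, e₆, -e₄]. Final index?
(-2, 5, 8, 0, 8, 4, 7, 0)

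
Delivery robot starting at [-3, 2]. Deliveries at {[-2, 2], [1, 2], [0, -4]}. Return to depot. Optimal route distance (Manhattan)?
20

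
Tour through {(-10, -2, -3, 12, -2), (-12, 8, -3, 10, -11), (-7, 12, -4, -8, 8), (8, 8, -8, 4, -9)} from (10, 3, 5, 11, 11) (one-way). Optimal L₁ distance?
151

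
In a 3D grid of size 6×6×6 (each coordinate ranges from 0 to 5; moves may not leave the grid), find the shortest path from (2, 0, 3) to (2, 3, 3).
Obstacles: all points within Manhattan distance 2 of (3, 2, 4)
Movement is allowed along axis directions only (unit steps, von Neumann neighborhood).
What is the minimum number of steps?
5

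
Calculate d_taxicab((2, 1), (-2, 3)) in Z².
6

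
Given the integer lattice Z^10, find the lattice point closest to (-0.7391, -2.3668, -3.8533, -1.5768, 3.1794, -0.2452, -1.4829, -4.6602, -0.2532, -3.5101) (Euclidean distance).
(-1, -2, -4, -2, 3, 0, -1, -5, 0, -4)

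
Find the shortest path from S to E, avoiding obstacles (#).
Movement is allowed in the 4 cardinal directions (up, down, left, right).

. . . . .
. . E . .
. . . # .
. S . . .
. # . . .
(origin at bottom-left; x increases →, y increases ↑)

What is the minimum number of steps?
3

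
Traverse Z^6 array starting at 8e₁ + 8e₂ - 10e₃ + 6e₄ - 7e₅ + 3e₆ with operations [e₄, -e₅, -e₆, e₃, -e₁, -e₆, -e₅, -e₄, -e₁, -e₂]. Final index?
(6, 7, -9, 6, -9, 1)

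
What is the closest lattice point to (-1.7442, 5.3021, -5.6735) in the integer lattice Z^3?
(-2, 5, -6)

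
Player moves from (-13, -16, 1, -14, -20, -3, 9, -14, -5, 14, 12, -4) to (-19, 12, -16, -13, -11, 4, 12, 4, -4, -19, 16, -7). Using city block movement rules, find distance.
130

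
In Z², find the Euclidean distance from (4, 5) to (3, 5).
1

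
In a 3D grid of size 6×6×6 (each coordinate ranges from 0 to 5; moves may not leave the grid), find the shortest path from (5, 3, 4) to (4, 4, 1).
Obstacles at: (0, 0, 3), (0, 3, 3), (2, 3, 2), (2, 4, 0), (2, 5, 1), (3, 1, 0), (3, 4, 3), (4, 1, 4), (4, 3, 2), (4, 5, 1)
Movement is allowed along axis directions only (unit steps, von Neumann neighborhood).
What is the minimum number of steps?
5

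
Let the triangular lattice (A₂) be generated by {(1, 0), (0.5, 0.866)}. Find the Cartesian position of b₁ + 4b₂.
(3, 3.464)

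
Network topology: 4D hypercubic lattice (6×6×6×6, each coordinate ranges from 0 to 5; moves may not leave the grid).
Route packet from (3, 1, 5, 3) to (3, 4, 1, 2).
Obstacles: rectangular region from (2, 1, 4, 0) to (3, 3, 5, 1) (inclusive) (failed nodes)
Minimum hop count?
8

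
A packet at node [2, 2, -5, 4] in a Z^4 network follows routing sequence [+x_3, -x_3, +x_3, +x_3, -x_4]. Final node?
(2, 2, -3, 3)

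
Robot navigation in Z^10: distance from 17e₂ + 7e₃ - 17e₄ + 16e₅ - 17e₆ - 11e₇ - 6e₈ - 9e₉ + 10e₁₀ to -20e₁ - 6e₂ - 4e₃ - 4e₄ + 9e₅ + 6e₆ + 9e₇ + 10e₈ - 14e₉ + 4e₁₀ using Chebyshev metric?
23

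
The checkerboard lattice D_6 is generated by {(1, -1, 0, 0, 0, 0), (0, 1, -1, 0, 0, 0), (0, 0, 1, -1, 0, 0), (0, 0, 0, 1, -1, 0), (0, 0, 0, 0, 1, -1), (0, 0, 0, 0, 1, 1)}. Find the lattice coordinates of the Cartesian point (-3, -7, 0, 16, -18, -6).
-3b₁ - 10b₂ - 10b₃ + 6b₄ - 3b₅ - 9b₆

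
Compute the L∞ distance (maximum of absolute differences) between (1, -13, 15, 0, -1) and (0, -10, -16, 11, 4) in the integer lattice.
31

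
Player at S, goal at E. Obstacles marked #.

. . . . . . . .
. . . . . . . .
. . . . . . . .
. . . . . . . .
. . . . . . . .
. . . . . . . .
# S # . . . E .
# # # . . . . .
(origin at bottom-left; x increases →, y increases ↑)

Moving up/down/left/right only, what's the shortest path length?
7
(one shortest path: (1, 1) → (1, 2) → (2, 2) → (3, 2) → (4, 2) → (5, 2) → (6, 2) → (6, 1))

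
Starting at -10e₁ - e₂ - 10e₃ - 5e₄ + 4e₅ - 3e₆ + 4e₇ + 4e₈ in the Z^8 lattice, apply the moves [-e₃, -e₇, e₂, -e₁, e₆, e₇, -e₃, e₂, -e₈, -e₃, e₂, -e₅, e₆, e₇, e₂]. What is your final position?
(-11, 3, -13, -5, 3, -1, 5, 3)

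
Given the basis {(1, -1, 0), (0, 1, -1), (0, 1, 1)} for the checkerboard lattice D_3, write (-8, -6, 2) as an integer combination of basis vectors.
-8b₁ - 8b₂ - 6b₃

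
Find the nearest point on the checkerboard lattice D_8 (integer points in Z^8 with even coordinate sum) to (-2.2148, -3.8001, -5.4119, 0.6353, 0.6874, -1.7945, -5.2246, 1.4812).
(-2, -4, -5, 1, 1, -2, -5, 2)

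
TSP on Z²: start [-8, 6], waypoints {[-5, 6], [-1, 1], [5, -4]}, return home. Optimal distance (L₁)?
46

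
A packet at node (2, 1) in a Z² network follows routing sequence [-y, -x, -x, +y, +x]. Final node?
(1, 1)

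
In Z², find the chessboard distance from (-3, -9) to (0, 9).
18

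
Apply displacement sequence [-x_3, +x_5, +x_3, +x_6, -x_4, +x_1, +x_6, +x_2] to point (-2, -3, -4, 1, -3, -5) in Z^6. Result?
(-1, -2, -4, 0, -2, -3)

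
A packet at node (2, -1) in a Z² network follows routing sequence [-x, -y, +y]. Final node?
(1, -1)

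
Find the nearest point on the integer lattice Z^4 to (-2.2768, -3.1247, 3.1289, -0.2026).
(-2, -3, 3, 0)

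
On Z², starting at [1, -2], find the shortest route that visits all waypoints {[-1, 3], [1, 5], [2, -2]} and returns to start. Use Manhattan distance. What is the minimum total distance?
20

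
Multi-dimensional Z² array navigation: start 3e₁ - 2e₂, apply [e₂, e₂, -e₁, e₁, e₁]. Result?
(4, 0)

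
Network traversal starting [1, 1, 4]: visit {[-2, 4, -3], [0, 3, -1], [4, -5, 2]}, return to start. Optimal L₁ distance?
44
(one optimal route: (1, 1, 4) → (-2, 4, -3) → (0, 3, -1) → (4, -5, 2) → (1, 1, 4))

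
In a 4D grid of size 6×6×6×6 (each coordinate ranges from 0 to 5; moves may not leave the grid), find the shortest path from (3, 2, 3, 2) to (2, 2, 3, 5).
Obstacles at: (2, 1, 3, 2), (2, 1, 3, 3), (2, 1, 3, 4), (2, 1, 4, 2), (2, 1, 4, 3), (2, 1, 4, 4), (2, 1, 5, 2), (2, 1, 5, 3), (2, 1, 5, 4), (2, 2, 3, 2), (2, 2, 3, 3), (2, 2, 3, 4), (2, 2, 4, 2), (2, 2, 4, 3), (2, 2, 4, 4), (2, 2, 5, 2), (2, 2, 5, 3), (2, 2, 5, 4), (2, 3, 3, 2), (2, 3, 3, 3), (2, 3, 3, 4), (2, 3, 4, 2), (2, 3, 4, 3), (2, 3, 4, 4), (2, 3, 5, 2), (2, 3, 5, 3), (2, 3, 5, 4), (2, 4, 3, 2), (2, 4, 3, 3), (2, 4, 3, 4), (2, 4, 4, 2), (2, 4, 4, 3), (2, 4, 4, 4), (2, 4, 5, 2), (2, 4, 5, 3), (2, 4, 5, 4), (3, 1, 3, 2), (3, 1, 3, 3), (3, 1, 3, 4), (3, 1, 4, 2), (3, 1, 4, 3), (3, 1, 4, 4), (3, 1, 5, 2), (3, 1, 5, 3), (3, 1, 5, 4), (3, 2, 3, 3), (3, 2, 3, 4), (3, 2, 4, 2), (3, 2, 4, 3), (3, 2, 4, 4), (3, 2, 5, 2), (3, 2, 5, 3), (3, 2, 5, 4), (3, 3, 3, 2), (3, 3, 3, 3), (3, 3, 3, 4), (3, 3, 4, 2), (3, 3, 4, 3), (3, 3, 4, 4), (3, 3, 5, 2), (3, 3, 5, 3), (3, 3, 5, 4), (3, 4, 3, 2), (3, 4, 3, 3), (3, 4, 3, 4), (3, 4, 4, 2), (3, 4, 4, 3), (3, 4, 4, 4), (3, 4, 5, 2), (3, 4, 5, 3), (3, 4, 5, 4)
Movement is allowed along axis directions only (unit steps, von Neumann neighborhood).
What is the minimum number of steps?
6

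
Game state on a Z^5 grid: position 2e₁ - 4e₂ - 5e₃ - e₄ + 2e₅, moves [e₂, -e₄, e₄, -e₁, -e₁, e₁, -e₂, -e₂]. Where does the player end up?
(1, -5, -5, -1, 2)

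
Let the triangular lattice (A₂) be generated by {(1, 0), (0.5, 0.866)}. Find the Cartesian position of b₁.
(1, 0)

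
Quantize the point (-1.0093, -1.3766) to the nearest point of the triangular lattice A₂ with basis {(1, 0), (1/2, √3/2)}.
(-1, -1.732)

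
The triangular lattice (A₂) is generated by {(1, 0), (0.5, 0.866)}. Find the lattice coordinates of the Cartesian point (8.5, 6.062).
5b₁ + 7b₂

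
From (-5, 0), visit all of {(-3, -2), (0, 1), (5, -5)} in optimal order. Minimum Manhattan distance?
21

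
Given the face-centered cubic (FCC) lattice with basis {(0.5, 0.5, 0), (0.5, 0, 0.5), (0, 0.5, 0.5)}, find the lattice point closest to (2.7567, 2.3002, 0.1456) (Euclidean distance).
(2.5, 2.5, 0)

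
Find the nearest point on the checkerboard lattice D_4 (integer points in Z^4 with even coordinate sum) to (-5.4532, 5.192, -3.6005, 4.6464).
(-6, 5, -4, 5)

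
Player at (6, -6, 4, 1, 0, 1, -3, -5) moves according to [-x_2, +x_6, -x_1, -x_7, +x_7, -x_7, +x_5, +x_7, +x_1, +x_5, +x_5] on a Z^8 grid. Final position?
(6, -7, 4, 1, 3, 2, -3, -5)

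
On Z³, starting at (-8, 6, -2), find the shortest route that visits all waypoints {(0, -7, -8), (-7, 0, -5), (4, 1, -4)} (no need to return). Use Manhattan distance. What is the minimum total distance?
39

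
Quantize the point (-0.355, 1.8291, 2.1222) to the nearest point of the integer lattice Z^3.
(0, 2, 2)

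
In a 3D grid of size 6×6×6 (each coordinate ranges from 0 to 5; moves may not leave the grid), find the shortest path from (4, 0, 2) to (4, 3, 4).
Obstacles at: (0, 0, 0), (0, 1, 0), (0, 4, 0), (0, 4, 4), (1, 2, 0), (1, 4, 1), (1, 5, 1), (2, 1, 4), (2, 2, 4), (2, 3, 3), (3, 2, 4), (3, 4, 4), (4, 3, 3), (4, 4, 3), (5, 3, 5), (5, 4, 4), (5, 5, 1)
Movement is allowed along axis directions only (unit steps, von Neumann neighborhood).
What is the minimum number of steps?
5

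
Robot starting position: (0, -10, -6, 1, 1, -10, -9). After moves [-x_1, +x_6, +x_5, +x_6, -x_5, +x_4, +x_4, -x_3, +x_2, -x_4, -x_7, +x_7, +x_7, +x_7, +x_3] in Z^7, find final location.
(-1, -9, -6, 2, 1, -8, -7)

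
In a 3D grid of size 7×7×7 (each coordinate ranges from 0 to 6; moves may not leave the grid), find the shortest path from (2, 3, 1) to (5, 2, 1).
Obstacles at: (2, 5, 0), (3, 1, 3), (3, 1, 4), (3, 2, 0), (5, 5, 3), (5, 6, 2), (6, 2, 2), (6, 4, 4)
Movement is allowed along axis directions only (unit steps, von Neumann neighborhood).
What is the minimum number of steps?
4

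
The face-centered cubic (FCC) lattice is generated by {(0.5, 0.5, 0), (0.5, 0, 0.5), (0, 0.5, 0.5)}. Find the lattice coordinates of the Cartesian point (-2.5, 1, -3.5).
2b₁ - 7b₂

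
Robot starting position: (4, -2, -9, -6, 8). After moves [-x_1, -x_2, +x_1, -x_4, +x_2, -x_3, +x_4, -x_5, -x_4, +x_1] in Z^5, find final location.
(5, -2, -10, -7, 7)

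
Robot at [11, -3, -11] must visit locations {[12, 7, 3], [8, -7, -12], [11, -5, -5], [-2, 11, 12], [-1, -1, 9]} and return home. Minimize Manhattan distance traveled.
116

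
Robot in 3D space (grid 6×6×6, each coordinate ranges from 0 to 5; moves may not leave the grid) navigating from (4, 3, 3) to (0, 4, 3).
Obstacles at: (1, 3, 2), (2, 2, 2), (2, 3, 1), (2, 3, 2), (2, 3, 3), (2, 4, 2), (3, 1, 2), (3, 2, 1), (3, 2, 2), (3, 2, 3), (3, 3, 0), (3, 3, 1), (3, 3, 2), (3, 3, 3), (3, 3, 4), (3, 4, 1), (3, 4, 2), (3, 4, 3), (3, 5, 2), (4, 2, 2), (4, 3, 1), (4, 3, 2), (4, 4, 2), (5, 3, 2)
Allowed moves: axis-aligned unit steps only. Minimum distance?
7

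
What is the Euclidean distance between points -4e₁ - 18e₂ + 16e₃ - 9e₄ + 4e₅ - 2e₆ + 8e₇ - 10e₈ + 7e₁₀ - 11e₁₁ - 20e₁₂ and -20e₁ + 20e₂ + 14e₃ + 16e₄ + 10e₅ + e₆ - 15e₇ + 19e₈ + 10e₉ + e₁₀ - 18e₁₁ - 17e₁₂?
62.7535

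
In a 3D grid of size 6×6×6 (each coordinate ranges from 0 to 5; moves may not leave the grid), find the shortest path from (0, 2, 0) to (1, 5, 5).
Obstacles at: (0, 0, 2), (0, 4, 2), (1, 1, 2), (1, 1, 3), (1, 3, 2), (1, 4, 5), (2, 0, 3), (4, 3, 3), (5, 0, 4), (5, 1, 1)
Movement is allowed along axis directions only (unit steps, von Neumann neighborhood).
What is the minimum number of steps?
9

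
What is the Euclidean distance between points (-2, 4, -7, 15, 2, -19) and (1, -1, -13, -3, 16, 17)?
43.4281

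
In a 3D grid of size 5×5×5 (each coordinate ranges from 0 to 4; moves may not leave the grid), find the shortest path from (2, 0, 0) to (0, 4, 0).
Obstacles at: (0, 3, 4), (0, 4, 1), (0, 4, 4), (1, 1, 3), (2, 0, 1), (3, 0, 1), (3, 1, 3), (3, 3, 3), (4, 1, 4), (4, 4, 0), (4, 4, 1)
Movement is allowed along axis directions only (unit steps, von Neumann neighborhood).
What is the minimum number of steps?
6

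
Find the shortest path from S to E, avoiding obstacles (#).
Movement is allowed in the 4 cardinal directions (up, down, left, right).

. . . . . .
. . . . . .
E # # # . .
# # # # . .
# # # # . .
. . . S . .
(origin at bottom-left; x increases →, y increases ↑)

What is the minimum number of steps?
10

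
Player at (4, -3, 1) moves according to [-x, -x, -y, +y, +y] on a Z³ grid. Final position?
(2, -2, 1)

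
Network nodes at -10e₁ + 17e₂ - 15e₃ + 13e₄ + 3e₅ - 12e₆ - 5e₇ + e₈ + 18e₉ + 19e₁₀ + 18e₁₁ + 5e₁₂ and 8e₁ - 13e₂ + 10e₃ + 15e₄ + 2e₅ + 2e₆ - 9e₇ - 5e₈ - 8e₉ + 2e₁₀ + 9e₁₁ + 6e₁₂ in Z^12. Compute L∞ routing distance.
30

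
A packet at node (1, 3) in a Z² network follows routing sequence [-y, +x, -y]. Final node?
(2, 1)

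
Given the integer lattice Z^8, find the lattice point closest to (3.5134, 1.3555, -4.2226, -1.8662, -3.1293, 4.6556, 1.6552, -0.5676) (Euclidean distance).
(4, 1, -4, -2, -3, 5, 2, -1)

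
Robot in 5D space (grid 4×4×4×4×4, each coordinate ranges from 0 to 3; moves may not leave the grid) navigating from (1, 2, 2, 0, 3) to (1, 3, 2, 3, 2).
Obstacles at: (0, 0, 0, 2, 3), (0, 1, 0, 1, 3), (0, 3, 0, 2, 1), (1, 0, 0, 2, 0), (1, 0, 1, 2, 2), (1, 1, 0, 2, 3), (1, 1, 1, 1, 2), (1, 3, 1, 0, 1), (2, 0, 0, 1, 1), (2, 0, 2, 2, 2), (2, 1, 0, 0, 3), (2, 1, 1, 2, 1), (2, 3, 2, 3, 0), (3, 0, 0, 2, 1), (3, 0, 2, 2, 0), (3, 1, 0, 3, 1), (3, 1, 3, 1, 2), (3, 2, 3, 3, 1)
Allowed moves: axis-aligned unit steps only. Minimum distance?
5
(one shortest path: (1, 2, 2, 0, 3) → (1, 3, 2, 0, 3) → (1, 3, 2, 1, 3) → (1, 3, 2, 2, 3) → (1, 3, 2, 3, 3) → (1, 3, 2, 3, 2))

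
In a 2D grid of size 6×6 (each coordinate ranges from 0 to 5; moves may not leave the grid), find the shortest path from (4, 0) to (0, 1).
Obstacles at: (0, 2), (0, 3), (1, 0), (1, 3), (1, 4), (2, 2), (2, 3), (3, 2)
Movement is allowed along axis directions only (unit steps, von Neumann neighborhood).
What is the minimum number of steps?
5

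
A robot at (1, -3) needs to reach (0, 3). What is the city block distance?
7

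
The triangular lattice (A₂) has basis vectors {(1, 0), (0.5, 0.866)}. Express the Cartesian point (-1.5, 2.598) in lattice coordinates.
-3b₁ + 3b₂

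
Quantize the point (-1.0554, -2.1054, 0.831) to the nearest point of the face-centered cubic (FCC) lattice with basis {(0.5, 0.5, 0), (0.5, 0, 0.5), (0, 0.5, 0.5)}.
(-1, -2, 1)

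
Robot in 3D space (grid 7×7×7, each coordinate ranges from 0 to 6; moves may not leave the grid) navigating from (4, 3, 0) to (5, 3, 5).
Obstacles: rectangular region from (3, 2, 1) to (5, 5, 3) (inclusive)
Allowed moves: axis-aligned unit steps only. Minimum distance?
8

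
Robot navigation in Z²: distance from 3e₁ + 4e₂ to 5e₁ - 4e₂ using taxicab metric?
10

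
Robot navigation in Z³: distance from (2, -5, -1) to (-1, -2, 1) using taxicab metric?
8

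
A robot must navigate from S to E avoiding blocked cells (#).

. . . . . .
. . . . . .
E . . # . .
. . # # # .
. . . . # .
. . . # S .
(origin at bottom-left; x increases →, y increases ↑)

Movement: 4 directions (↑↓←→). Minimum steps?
11
(one shortest path: (4, 0) → (5, 0) → (5, 1) → (5, 2) → (5, 3) → (4, 3) → (4, 4) → (3, 4) → (2, 4) → (1, 4) → (0, 4) → (0, 3))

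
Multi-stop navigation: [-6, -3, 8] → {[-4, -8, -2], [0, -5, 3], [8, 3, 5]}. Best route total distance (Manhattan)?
47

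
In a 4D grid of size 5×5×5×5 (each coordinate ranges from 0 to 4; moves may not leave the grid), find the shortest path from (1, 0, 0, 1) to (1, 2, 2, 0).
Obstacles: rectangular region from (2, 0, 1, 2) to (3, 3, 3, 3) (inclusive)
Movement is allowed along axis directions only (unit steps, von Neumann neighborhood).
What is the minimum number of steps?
5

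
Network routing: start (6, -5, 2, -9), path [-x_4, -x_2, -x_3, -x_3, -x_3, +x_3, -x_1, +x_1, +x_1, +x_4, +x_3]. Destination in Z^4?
(7, -6, 1, -9)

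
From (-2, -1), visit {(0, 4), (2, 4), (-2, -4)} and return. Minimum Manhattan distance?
24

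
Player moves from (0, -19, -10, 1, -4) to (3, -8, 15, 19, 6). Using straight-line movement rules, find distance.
34.3366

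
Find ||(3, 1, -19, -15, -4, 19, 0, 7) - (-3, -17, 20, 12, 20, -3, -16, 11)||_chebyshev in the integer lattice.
39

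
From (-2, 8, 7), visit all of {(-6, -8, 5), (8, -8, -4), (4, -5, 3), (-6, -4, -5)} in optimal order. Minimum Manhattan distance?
69
(one optimal route: (-2, 8, 7) → (-6, -8, 5) → (-6, -4, -5) → (8, -8, -4) → (4, -5, 3))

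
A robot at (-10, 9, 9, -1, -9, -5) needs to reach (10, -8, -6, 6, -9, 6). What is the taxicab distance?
70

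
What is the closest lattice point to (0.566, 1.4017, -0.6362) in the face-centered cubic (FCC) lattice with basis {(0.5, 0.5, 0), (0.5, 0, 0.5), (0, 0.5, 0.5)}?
(0.5, 1.5, -1)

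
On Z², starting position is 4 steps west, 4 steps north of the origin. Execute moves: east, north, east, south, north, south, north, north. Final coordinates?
(-2, 6)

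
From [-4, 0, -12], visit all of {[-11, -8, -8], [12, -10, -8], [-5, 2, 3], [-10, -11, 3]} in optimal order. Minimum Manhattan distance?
76
(one optimal route: (-4, 0, -12) → (-5, 2, 3) → (-10, -11, 3) → (-11, -8, -8) → (12, -10, -8))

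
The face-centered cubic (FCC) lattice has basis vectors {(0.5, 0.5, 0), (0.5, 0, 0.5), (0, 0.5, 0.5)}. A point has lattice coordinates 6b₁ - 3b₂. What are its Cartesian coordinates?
(1.5, 3, -1.5)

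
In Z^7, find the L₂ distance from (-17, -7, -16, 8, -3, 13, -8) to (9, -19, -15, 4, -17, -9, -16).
39.7618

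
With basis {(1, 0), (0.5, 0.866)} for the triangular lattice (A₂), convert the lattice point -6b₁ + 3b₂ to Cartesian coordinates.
(-4.5, 2.598)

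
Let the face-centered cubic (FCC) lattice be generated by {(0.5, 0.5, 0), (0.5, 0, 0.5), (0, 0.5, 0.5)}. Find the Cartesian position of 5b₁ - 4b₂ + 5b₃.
(0.5, 5, 0.5)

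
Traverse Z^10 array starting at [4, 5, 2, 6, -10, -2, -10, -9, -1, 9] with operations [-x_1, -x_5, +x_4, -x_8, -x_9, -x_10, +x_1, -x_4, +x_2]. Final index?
(4, 6, 2, 6, -11, -2, -10, -10, -2, 8)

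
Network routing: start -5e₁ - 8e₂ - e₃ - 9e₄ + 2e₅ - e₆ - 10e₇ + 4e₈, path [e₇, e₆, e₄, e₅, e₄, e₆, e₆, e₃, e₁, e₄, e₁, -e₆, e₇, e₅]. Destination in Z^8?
(-3, -8, 0, -6, 4, 1, -8, 4)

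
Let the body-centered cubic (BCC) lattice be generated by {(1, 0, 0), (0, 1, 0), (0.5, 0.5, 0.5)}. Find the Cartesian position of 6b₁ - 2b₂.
(6, -2, 0)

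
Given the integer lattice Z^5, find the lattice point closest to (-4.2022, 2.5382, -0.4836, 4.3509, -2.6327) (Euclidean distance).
(-4, 3, 0, 4, -3)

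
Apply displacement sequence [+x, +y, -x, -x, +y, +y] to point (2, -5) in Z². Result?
(1, -2)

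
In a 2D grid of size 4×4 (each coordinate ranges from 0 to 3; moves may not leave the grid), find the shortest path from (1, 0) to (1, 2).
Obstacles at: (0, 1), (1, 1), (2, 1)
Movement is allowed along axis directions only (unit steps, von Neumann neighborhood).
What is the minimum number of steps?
6
(one shortest path: (1, 0) → (2, 0) → (3, 0) → (3, 1) → (3, 2) → (2, 2) → (1, 2))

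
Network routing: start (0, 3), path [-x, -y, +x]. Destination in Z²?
(0, 2)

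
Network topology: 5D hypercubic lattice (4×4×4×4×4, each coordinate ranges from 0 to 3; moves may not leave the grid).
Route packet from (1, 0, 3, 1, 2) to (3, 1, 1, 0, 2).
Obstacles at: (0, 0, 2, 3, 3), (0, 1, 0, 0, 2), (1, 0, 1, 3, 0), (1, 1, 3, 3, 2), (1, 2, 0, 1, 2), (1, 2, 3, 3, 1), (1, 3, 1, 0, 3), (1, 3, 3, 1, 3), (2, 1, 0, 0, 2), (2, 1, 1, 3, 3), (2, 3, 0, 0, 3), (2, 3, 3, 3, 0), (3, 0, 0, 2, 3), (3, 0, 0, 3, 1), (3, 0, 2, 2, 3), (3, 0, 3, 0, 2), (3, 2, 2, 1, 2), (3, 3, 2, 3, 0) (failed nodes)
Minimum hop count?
6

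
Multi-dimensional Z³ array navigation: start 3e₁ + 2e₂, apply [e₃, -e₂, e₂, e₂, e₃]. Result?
(3, 3, 2)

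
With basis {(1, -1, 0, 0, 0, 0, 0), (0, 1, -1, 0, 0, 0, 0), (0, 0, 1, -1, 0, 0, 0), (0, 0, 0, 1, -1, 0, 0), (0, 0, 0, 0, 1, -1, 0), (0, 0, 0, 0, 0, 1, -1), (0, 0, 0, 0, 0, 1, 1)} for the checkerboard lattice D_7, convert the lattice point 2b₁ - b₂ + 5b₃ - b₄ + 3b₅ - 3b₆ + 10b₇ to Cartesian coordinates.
(2, -3, 6, -6, 4, 4, 13)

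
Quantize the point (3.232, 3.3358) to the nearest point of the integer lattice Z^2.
(3, 3)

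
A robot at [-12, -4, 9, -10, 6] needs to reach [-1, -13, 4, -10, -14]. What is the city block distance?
45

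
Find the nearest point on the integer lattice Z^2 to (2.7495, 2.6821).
(3, 3)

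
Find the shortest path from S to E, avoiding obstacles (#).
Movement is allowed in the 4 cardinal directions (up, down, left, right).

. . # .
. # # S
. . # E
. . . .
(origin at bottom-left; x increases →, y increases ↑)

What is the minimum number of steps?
1
(one shortest path: (3, 2) → (3, 1))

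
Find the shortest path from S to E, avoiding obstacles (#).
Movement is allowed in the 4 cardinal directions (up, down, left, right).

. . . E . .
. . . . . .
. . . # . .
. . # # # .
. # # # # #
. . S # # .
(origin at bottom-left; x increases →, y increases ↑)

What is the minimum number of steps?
10
(one shortest path: (2, 0) → (1, 0) → (0, 0) → (0, 1) → (0, 2) → (1, 2) → (1, 3) → (2, 3) → (2, 4) → (3, 4) → (3, 5))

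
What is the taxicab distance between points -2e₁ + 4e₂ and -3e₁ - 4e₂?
9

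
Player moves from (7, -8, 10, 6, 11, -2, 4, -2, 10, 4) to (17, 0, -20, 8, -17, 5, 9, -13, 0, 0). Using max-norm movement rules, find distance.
30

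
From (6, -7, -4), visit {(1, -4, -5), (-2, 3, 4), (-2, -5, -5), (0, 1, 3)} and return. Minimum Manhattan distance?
56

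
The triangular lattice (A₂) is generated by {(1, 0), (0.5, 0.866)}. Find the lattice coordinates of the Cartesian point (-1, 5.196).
-4b₁ + 6b₂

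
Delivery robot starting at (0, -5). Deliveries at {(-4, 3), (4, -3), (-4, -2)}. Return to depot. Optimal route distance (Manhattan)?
32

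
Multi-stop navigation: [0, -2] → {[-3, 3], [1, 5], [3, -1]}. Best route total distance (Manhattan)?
18
(one optimal route: (0, -2) → (3, -1) → (1, 5) → (-3, 3))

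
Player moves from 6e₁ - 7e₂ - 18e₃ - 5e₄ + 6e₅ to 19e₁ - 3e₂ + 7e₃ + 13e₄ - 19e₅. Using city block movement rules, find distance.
85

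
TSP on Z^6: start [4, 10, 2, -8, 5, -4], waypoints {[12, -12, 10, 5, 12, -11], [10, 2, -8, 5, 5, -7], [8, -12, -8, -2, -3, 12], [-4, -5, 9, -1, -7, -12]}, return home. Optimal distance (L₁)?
264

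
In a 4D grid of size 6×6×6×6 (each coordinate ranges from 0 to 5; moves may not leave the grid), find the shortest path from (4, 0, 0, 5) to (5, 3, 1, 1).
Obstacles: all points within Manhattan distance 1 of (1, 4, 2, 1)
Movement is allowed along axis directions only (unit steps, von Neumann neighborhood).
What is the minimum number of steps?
9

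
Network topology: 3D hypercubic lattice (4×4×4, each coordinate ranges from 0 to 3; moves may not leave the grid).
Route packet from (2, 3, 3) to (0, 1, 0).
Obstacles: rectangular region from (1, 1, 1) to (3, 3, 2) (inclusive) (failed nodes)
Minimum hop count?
7
(one shortest path: (2, 3, 3) → (1, 3, 3) → (0, 3, 3) → (0, 2, 3) → (0, 1, 3) → (0, 1, 2) → (0, 1, 1) → (0, 1, 0))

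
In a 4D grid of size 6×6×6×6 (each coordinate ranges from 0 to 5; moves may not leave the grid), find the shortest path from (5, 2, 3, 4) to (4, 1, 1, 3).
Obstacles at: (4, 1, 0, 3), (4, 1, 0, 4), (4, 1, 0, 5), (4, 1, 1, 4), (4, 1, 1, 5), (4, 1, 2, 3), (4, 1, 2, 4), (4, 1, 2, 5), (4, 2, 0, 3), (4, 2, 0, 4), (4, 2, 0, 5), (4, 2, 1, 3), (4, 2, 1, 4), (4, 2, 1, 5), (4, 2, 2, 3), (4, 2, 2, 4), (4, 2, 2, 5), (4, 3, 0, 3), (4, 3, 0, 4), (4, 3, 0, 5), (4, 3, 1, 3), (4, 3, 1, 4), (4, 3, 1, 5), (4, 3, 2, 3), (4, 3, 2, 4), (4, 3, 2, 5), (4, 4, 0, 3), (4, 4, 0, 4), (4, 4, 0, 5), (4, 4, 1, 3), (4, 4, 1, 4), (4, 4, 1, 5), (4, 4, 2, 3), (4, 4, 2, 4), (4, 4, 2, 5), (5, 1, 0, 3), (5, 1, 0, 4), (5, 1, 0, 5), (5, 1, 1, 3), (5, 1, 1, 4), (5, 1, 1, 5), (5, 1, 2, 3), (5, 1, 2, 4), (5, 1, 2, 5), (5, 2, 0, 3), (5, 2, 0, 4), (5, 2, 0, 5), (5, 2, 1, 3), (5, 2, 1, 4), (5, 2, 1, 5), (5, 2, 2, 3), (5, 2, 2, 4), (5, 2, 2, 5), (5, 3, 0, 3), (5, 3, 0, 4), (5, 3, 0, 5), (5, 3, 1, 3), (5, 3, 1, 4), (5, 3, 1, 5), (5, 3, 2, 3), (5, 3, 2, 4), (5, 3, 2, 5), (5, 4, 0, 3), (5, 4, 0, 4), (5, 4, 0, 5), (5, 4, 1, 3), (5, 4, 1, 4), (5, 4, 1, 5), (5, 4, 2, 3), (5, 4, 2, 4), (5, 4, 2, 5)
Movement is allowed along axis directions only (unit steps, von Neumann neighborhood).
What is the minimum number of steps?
7
(one shortest path: (5, 2, 3, 4) → (4, 2, 3, 4) → (3, 2, 3, 4) → (3, 1, 3, 4) → (3, 1, 2, 4) → (3, 1, 1, 4) → (3, 1, 1, 3) → (4, 1, 1, 3))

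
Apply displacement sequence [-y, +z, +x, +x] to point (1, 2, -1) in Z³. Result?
(3, 1, 0)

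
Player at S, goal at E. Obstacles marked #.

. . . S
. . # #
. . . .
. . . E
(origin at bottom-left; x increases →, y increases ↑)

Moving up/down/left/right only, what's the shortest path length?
7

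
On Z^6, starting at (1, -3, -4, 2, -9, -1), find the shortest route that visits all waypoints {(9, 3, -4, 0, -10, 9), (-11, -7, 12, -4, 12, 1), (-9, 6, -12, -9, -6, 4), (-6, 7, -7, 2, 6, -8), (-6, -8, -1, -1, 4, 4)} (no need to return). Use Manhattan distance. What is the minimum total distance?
189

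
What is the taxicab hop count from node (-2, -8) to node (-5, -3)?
8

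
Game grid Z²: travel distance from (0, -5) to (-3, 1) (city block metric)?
9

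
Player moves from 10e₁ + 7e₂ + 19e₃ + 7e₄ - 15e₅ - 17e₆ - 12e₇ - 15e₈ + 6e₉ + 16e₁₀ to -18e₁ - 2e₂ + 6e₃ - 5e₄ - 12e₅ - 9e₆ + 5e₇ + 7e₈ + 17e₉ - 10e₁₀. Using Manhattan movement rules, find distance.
149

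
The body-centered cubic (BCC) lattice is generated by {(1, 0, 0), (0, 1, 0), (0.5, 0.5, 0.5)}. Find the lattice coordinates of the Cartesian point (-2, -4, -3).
b₁ - b₂ - 6b₃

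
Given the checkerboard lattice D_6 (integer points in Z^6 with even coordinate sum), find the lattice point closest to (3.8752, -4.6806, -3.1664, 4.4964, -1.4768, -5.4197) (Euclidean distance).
(4, -5, -3, 4, -1, -5)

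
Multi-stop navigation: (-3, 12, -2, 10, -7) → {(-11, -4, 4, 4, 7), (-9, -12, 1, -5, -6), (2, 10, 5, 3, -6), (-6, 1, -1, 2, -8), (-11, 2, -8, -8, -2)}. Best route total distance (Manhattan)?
144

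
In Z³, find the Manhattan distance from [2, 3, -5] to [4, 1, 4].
13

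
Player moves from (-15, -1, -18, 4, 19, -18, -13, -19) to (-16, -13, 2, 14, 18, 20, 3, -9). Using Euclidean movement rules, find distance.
49.4571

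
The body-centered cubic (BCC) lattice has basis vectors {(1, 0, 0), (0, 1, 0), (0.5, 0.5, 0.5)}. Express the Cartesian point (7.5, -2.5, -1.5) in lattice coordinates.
9b₁ - b₂ - 3b₃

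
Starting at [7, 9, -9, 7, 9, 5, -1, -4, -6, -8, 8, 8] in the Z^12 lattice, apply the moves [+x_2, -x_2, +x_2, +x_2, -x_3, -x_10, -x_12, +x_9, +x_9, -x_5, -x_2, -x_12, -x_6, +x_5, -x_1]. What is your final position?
(6, 10, -10, 7, 9, 4, -1, -4, -4, -9, 8, 6)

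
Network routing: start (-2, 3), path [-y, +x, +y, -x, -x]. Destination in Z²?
(-3, 3)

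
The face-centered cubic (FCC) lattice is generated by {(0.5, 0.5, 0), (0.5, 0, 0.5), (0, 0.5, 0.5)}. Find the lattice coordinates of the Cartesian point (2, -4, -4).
2b₁ + 2b₂ - 10b₃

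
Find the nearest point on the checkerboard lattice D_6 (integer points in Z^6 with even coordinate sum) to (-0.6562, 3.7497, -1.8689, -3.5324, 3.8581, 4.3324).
(-1, 4, -2, -3, 4, 4)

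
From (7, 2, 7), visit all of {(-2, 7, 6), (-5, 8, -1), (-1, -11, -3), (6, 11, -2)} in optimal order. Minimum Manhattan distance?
71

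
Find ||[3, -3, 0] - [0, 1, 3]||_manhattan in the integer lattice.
10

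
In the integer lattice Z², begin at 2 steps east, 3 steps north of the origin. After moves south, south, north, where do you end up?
(2, 2)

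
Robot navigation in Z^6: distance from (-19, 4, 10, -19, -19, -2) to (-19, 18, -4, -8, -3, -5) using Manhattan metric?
58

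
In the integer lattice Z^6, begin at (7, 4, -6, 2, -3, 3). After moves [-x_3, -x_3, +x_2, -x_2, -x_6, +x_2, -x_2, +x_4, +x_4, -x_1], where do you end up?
(6, 4, -8, 4, -3, 2)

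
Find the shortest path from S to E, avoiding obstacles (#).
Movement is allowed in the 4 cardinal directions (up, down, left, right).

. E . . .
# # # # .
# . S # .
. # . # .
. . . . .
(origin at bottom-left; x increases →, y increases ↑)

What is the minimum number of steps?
11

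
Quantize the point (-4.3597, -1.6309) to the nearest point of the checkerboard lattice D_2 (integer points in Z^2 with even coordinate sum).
(-4, -2)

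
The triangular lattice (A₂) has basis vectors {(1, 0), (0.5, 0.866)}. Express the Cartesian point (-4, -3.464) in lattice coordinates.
-2b₁ - 4b₂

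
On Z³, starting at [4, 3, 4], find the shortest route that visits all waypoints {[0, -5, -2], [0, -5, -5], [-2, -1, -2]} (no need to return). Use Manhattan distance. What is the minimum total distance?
25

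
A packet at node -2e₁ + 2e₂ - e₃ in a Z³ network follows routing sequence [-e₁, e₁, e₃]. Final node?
(-2, 2, 0)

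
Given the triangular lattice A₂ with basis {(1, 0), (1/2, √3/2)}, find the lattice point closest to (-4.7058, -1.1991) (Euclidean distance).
(-4.5, -0.866)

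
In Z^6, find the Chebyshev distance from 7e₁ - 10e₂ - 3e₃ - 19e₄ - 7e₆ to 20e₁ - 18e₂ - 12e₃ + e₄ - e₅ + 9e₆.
20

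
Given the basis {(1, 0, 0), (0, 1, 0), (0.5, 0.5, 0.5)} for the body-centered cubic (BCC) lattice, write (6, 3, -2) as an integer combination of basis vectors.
8b₁ + 5b₂ - 4b₃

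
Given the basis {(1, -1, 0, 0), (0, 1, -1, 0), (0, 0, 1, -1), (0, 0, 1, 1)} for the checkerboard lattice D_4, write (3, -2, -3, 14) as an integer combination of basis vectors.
3b₁ + b₂ - 8b₃ + 6b₄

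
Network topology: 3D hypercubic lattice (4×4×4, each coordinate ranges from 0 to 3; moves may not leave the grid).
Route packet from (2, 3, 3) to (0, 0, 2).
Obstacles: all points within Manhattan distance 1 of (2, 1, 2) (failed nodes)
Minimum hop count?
6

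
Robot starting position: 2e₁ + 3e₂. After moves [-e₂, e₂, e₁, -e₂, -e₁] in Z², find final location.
(2, 2)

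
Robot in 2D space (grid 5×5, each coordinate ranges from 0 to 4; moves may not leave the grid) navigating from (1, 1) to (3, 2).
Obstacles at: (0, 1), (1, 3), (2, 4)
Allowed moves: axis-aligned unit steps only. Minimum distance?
3
(one shortest path: (1, 1) → (2, 1) → (3, 1) → (3, 2))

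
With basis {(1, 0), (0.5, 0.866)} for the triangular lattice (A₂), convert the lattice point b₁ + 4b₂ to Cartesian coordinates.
(3, 3.464)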